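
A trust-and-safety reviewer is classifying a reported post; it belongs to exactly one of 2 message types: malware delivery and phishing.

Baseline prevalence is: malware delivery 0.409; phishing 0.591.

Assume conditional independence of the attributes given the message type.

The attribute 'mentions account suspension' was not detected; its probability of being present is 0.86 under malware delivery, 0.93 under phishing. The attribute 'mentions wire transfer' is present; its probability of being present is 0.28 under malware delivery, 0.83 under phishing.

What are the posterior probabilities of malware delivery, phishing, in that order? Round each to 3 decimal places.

0.318, 0.682

By Bayes' rule with conditional independence, the unnormalized weight for each hypothesis is prior × ∏ likelihoods (using 1 − P(present | H) for each absent attribute):
  malware delivery: 0.409 × (1 − 0.86) × 0.28 = 0.016033
  phishing: 0.591 × (1 − 0.93) × 0.83 = 0.034337
The unnormalized weights sum to 0.05037.
P(malware delivery | evidence) = 0.016033 / 0.05037 ≈ 0.318
P(phishing | evidence) = 0.034337 / 0.05037 ≈ 0.682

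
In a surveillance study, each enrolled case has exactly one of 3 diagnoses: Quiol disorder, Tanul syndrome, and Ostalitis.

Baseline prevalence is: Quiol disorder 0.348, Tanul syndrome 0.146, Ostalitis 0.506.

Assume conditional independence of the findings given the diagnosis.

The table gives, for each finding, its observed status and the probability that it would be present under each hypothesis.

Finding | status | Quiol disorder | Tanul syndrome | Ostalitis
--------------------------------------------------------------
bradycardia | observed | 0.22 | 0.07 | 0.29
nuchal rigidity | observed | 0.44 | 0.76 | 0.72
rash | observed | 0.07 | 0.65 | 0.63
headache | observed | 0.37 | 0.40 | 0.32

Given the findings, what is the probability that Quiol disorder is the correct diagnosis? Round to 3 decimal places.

For each hypothesis, the unnormalized posterior weight is prior × product of the finding likelihoods:
  Quiol disorder: 0.348 × 0.22 × 0.44 × 0.07 × 0.37 = 0.00087248
  Tanul syndrome: 0.146 × 0.07 × 0.76 × 0.65 × 0.40 = 0.0020195
  Ostalitis: 0.506 × 0.29 × 0.72 × 0.63 × 0.32 = 0.0213
Marginal likelihood of the evidence = 0.024192.
P(Quiol disorder | evidence) = 0.00087248 / 0.024192 ≈ 0.036.

0.036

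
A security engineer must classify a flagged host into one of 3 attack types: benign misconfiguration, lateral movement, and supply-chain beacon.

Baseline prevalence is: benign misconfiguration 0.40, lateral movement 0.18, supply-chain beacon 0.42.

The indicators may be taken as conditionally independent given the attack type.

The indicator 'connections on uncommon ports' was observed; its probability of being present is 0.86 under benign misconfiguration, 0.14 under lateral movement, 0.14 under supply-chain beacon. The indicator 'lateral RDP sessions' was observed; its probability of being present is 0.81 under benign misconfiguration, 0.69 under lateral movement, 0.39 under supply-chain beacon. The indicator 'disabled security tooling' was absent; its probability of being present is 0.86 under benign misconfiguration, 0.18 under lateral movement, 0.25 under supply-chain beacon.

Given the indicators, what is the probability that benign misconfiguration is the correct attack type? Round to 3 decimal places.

By Bayes' rule with conditional independence, the unnormalized weight for each hypothesis is prior × ∏ likelihoods (using 1 − P(present | H) for each absent indicator):
  benign misconfiguration: 0.40 × 0.86 × 0.81 × (1 − 0.86) = 0.03901
  lateral movement: 0.18 × 0.14 × 0.69 × (1 − 0.18) = 0.014258
  supply-chain beacon: 0.42 × 0.14 × 0.39 × (1 − 0.25) = 0.017199
Marginal likelihood of the evidence = 0.070467.
P(benign misconfiguration | evidence) = 0.03901 / 0.070467 ≈ 0.554.

0.554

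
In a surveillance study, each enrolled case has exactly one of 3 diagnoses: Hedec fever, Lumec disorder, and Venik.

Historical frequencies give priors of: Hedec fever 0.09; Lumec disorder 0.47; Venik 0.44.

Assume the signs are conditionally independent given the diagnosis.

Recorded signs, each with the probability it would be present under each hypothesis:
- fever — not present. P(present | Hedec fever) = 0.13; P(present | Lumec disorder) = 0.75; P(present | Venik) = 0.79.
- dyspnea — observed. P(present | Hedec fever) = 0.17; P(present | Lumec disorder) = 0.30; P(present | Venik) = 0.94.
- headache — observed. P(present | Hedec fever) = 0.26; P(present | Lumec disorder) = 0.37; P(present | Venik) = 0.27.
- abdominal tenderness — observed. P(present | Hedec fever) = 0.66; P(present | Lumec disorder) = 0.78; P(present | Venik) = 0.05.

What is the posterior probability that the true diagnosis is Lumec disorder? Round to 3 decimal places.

For each hypothesis, the unnormalized posterior weight is prior × product of the sign likelihoods (using 1 − P(present | H) for each absent sign):
  Hedec fever: 0.09 × (1 − 0.13) × 0.17 × 0.26 × 0.66 = 0.0022842
  Lumec disorder: 0.47 × (1 − 0.75) × 0.30 × 0.37 × 0.78 = 0.010173
  Venik: 0.44 × (1 − 0.79) × 0.94 × 0.27 × 0.05 = 0.0011726
Normalizing constant Z = 0.0022842 + 0.010173 + 0.0011726 = 0.01363.
P(Lumec disorder | evidence) = 0.010173 / 0.01363 ≈ 0.746.

0.746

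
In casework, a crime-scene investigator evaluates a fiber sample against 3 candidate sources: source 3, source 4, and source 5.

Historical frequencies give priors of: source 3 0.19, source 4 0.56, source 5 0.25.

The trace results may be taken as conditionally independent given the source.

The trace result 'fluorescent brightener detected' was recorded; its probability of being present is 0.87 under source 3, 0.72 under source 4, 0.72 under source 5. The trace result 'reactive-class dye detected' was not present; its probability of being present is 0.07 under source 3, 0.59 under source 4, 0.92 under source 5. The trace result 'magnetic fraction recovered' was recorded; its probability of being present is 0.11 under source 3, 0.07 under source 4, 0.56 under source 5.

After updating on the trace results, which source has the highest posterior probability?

Multiply each prior by the joint likelihood of the trace result pattern (using 1 − P(present | H) for each absent trace result):
  source 3: 0.19 × 0.87 × (1 − 0.07) × 0.11 = 0.01691
  source 4: 0.56 × 0.72 × (1 − 0.59) × 0.07 = 0.011572
  source 5: 0.25 × 0.72 × (1 − 0.92) × 0.56 = 0.008064
Marginal likelihood of the evidence = 0.036546.
P(source 3 | evidence) ≈ 0.01691 / 0.036546 ≈ 0.463
P(source 4 | evidence) ≈ 0.011572 / 0.036546 ≈ 0.317
P(source 5 | evidence) ≈ 0.008064 / 0.036546 ≈ 0.221
The largest is 0.463, so source 3 is most probable.

source 3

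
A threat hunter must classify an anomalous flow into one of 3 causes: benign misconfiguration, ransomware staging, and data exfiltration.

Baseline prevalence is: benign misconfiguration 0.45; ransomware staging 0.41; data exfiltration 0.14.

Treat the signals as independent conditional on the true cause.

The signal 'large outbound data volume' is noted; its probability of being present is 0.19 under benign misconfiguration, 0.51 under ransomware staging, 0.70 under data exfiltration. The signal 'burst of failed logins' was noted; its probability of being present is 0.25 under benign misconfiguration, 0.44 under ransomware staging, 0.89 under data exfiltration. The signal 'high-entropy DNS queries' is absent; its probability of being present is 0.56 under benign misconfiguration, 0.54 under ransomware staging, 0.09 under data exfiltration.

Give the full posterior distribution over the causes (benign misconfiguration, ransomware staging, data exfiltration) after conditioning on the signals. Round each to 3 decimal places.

For each hypothesis, the unnormalized posterior weight is prior × product of the signal likelihoods (using 1 − P(present | H) for each absent signal):
  benign misconfiguration: 0.45 × 0.19 × 0.25 × (1 − 0.56) = 0.009405
  ransomware staging: 0.41 × 0.51 × 0.44 × (1 − 0.54) = 0.042322
  data exfiltration: 0.14 × 0.70 × 0.89 × (1 − 0.09) = 0.07937
The unnormalized weights sum to 0.1311.
P(benign misconfiguration | evidence) = 0.009405 / 0.1311 ≈ 0.072
P(ransomware staging | evidence) = 0.042322 / 0.1311 ≈ 0.323
P(data exfiltration | evidence) = 0.07937 / 0.1311 ≈ 0.605

0.072, 0.323, 0.605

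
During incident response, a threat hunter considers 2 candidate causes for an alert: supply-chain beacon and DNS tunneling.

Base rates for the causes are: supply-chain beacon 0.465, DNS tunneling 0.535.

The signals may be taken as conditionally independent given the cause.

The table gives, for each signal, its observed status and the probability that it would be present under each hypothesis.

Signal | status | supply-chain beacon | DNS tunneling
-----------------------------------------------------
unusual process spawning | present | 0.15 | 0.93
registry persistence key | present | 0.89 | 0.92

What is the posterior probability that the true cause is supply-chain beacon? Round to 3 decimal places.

By Bayes' rule with conditional independence, the unnormalized weight for each hypothesis is prior × ∏ likelihoods:
  supply-chain beacon: 0.465 × 0.15 × 0.89 = 0.062078
  DNS tunneling: 0.535 × 0.93 × 0.92 = 0.45775
The unnormalized weights sum to 0.51982.
P(supply-chain beacon | evidence) = 0.062078 / 0.51982 ≈ 0.119.

0.119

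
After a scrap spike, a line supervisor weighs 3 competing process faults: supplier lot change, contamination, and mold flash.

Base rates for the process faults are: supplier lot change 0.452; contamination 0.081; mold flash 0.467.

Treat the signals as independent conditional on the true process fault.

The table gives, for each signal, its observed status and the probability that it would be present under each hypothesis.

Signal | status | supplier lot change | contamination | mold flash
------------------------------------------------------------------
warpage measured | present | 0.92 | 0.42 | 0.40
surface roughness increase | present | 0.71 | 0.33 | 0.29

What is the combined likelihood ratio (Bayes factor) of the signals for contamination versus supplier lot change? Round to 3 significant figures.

Take the product of per-signal likelihoods under each hypothesis, then divide.
  contamination: 0.42 × 0.33 = 0.1386
  supplier lot change: 0.92 × 0.71 = 0.6532
Bayes factor = 0.1386 / 0.6532 ≈ 0.212

0.212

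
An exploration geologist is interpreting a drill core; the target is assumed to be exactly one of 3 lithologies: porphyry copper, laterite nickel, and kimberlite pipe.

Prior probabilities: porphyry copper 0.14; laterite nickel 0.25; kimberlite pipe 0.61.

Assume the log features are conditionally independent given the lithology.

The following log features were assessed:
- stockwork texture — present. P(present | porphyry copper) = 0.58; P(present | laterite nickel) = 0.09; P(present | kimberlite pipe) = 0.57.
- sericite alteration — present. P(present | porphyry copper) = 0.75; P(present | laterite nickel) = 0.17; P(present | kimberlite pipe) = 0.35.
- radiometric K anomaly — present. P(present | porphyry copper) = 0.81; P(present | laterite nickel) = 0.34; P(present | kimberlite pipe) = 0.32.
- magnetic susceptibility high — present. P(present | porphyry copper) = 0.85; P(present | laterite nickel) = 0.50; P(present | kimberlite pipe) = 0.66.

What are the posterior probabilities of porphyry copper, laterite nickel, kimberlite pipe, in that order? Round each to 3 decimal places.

0.614, 0.010, 0.376

By Bayes' rule with conditional independence, the unnormalized weight for each hypothesis is prior × ∏ likelihoods:
  porphyry copper: 0.14 × 0.58 × 0.75 × 0.81 × 0.85 = 0.04193
  laterite nickel: 0.25 × 0.09 × 0.17 × 0.34 × 0.50 = 0.00065025
  kimberlite pipe: 0.61 × 0.57 × 0.35 × 0.32 × 0.66 = 0.025702
Marginal likelihood of the evidence = 0.068282.
P(porphyry copper | evidence) = 0.04193 / 0.068282 ≈ 0.614
P(laterite nickel | evidence) = 0.00065025 / 0.068282 ≈ 0.010
P(kimberlite pipe | evidence) = 0.025702 / 0.068282 ≈ 0.376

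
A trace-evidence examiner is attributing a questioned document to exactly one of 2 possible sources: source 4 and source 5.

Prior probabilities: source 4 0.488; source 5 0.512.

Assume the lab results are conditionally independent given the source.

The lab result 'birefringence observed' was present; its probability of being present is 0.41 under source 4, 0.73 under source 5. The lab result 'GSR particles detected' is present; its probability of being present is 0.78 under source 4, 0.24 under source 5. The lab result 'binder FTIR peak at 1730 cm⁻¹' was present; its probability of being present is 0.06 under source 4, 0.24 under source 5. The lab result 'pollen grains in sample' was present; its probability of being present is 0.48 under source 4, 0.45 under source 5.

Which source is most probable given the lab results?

source 5

By Bayes' rule with conditional independence, the unnormalized weight for each hypothesis is prior × ∏ likelihoods:
  source 4: 0.488 × 0.41 × 0.78 × 0.06 × 0.48 = 0.0044946
  source 5: 0.512 × 0.73 × 0.24 × 0.24 × 0.45 = 0.0096879
The unnormalized weights sum to 0.014182.
P(source 4 | evidence) ≈ 0.0044946 / 0.014182 ≈ 0.317
P(source 5 | evidence) ≈ 0.0096879 / 0.014182 ≈ 0.683
The largest is 0.683, so source 5 is most probable.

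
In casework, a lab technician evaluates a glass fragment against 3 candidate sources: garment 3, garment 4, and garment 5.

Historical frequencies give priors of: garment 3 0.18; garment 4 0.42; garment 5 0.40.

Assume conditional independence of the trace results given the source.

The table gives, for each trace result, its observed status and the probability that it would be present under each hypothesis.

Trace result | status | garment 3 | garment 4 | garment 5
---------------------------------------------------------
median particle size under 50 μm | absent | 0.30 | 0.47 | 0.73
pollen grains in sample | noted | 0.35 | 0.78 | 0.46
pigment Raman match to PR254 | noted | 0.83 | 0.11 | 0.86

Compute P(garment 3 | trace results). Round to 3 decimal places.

0.372

By Bayes' rule with conditional independence, the unnormalized weight for each hypothesis is prior × ∏ likelihoods (using 1 − P(present | H) for each absent trace result):
  garment 3: 0.18 × (1 − 0.30) × 0.35 × 0.83 = 0.036603
  garment 4: 0.42 × (1 − 0.47) × 0.78 × 0.11 = 0.019099
  garment 5: 0.40 × (1 − 0.73) × 0.46 × 0.86 = 0.042725
The unnormalized weights sum to 0.098427.
P(garment 3 | evidence) = 0.036603 / 0.098427 ≈ 0.372.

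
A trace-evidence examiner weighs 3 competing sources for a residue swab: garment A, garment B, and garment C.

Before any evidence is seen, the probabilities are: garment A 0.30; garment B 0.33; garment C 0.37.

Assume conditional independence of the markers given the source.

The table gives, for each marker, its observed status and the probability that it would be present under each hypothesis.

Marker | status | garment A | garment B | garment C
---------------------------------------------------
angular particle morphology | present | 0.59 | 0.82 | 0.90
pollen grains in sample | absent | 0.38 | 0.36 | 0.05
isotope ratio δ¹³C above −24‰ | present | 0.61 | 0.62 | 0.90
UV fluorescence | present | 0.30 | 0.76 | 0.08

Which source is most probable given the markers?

For each hypothesis, the unnormalized posterior weight is prior × product of the marker likelihoods (using 1 − P(present | H) for each absent marker):
  garment A: 0.30 × 0.59 × (1 − 0.38) × 0.61 × 0.30 = 0.020082
  garment B: 0.33 × 0.82 × (1 − 0.36) × 0.62 × 0.76 = 0.081604
  garment C: 0.37 × 0.90 × (1 − 0.05) × 0.90 × 0.08 = 0.022777
Marginal likelihood of the evidence = 0.12446.
P(garment A | evidence) ≈ 0.020082 / 0.12446 ≈ 0.161
P(garment B | evidence) ≈ 0.081604 / 0.12446 ≈ 0.656
P(garment C | evidence) ≈ 0.022777 / 0.12446 ≈ 0.183
The largest is 0.656, so garment B is most probable.

garment B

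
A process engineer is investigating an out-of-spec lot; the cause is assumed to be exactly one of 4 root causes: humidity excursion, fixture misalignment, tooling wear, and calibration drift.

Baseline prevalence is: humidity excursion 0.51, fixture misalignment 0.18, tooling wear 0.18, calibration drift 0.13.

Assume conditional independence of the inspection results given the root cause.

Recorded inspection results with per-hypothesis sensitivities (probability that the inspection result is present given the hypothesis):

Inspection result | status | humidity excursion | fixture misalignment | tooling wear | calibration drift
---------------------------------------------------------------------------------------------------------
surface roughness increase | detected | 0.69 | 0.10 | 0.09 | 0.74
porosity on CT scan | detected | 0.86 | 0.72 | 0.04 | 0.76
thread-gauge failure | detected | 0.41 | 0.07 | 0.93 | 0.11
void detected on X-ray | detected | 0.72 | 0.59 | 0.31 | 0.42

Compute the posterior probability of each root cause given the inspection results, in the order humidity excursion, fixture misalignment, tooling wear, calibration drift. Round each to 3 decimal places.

0.956, 0.006, 0.002, 0.036

For each hypothesis, the unnormalized posterior weight is prior × product of the inspection result likelihoods:
  humidity excursion: 0.51 × 0.69 × 0.86 × 0.41 × 0.72 = 0.089338
  fixture misalignment: 0.18 × 0.10 × 0.72 × 0.07 × 0.59 = 0.00053525
  tooling wear: 0.18 × 0.09 × 0.04 × 0.93 × 0.31 = 0.00018682
  calibration drift: 0.13 × 0.74 × 0.76 × 0.11 × 0.42 = 0.0033778
The unnormalized weights sum to 0.093437.
P(humidity excursion | evidence) = 0.089338 / 0.093437 ≈ 0.956
P(fixture misalignment | evidence) = 0.00053525 / 0.093437 ≈ 0.006
P(tooling wear | evidence) = 0.00018682 / 0.093437 ≈ 0.002
P(calibration drift | evidence) = 0.0033778 / 0.093437 ≈ 0.036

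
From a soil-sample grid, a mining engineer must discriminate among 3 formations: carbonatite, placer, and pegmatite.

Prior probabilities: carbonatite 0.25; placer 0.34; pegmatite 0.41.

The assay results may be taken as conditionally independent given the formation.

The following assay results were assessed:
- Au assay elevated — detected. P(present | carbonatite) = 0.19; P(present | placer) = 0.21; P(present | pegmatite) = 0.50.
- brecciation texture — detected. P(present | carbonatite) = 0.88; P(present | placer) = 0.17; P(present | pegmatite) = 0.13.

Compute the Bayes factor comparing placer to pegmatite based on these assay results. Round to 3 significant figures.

The Bayes factor is the ratio of the joint likelihoods of the assay result pattern under the two hypotheses.
  placer: 0.21 × 0.17 = 0.0357
  pegmatite: 0.50 × 0.13 = 0.065
Bayes factor = 0.0357 / 0.065 ≈ 0.549

0.549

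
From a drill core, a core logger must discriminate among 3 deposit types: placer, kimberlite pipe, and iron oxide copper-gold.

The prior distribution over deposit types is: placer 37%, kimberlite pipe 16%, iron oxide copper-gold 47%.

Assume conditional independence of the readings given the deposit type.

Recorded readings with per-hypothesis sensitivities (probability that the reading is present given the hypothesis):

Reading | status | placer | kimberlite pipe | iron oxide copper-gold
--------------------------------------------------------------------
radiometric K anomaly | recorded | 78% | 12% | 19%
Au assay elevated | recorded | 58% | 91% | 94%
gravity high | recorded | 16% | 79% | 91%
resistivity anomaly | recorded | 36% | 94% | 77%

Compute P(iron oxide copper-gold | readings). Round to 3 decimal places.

By Bayes' rule with conditional independence, the unnormalized weight for each hypothesis is prior × ∏ likelihoods:
  placer: 0.37 × 0.78 × 0.58 × 0.16 × 0.36 = 0.0096415
  kimberlite pipe: 0.16 × 0.12 × 0.91 × 0.79 × 0.94 = 0.012975
  iron oxide copper-gold: 0.47 × 0.19 × 0.94 × 0.91 × 0.77 = 0.058818
Marginal likelihood of the evidence = 0.081434.
P(iron oxide copper-gold | evidence) = 0.058818 / 0.081434 ≈ 0.722.

0.722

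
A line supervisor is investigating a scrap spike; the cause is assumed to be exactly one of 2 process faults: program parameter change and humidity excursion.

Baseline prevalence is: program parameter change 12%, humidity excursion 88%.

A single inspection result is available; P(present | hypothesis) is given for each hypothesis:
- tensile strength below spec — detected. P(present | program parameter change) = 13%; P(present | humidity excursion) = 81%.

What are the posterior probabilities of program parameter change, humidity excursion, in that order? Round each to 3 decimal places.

0.021, 0.979

By Bayes' rule, the unnormalized weight for each hypothesis is prior × likelihood:
  program parameter change: 0.12 × 0.13 = 0.0156
  humidity excursion: 0.88 × 0.81 = 0.7128
Marginal likelihood of the evidence = 0.7284.
P(program parameter change | evidence) = 0.0156 / 0.7284 ≈ 0.021
P(humidity excursion | evidence) = 0.7128 / 0.7284 ≈ 0.979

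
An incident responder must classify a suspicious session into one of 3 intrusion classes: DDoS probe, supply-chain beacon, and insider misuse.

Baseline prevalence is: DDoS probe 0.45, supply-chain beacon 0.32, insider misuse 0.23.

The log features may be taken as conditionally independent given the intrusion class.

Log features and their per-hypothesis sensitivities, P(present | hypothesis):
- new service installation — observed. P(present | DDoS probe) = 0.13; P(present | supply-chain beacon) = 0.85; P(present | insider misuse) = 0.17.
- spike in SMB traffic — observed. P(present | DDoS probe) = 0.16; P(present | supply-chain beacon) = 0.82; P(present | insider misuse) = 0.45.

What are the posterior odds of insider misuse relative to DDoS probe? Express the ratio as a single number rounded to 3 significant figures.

1.88

Unnormalized posterior weight (prior times the log feature likelihoods) for each of the two hypotheses:
  insider misuse: 0.23 × 0.17 × 0.45 = 0.017595
  DDoS probe: 0.45 × 0.13 × 0.16 = 0.00936
Odds(insider misuse : DDoS probe) = 0.017595 / 0.00936 ≈ 1.88.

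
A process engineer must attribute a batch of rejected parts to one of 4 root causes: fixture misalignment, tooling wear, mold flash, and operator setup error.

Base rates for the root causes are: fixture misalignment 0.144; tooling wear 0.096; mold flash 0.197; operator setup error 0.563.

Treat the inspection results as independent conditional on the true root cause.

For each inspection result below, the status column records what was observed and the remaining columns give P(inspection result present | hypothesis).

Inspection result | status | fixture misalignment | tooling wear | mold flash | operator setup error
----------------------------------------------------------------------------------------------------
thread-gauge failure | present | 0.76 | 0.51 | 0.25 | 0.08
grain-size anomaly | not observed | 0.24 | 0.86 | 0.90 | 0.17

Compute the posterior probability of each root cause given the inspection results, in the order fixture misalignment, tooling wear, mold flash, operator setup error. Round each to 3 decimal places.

For each hypothesis, the unnormalized posterior weight is prior × product of the inspection result likelihoods (using 1 − P(present | H) for each absent inspection result):
  fixture misalignment: 0.144 × 0.76 × (1 − 0.24) = 0.083174
  tooling wear: 0.096 × 0.51 × (1 − 0.86) = 0.0068544
  mold flash: 0.197 × 0.25 × (1 − 0.90) = 0.004925
  operator setup error: 0.563 × 0.08 × (1 − 0.17) = 0.037383
Normalizing constant Z = 0.083174 + 0.0068544 + 0.004925 + 0.037383 = 0.13234.
P(fixture misalignment | evidence) = 0.083174 / 0.13234 ≈ 0.629
P(tooling wear | evidence) = 0.0068544 / 0.13234 ≈ 0.052
P(mold flash | evidence) = 0.004925 / 0.13234 ≈ 0.037
P(operator setup error | evidence) = 0.037383 / 0.13234 ≈ 0.282

0.629, 0.052, 0.037, 0.282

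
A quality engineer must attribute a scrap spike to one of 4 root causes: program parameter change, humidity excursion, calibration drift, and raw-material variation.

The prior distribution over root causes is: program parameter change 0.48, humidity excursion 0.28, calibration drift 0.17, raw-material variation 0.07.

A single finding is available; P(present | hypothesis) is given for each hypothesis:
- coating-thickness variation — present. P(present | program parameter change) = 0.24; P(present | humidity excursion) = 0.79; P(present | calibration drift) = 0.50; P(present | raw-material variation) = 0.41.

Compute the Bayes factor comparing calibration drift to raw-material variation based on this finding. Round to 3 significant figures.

1.22

The Bayes factor is the ratio of the two likelihoods.
  calibration drift: 0.5
  raw-material variation: 0.41
Bayes factor = 0.5 / 0.41 ≈ 1.22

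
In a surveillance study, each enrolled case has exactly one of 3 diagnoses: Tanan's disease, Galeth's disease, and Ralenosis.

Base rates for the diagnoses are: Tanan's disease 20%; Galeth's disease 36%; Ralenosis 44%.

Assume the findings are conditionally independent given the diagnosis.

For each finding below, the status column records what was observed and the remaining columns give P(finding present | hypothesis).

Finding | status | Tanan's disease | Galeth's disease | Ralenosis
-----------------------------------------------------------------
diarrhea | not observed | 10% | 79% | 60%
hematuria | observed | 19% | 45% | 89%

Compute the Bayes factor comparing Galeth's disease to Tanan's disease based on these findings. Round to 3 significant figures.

0.553

Joint likelihood of the evidence pattern under each hypothesis (using 1 − P(present | H) for each absent finding):
  Galeth's disease: (1 − 0.79) × 0.45 = 0.0945
  Tanan's disease: (1 − 0.10) × 0.19 = 0.171
Bayes factor = 0.0945 / 0.171 ≈ 0.553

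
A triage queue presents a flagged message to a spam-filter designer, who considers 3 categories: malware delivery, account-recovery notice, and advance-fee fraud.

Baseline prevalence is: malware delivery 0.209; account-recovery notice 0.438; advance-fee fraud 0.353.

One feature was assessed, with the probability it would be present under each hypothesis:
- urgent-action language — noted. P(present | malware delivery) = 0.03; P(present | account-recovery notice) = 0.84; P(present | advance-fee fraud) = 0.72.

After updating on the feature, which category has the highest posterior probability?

By Bayes' rule, the unnormalized weight for each hypothesis is prior × likelihood:
  malware delivery: 0.209 × 0.03 = 0.00627
  account-recovery notice: 0.438 × 0.84 = 0.36792
  advance-fee fraud: 0.353 × 0.72 = 0.25416
Normalizing constant Z = 0.00627 + 0.36792 + 0.25416 = 0.62835.
P(malware delivery | evidence) ≈ 0.00627 / 0.62835 ≈ 0.010
P(account-recovery notice | evidence) ≈ 0.36792 / 0.62835 ≈ 0.586
P(advance-fee fraud | evidence) ≈ 0.25416 / 0.62835 ≈ 0.404
The largest is 0.586, so account-recovery notice is most probable.

account-recovery notice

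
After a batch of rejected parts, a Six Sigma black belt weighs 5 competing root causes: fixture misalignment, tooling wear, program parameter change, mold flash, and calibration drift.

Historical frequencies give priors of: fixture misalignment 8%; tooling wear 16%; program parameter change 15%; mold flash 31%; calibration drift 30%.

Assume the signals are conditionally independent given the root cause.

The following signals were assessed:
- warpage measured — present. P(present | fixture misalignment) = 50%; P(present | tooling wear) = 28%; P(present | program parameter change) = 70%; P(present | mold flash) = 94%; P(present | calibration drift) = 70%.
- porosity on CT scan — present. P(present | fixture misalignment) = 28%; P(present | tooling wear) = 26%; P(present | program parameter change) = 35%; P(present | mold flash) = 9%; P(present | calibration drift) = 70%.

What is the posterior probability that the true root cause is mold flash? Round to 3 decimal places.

For each hypothesis, the unnormalized posterior weight is prior × product of the signal likelihoods:
  fixture misalignment: 0.08 × 0.50 × 0.28 = 0.0112
  tooling wear: 0.16 × 0.28 × 0.26 = 0.011648
  program parameter change: 0.15 × 0.70 × 0.35 = 0.03675
  mold flash: 0.31 × 0.94 × 0.09 = 0.026226
  calibration drift: 0.30 × 0.70 × 0.70 = 0.147
The unnormalized weights sum to 0.23282.
P(mold flash | evidence) = 0.026226 / 0.23282 ≈ 0.113.

0.113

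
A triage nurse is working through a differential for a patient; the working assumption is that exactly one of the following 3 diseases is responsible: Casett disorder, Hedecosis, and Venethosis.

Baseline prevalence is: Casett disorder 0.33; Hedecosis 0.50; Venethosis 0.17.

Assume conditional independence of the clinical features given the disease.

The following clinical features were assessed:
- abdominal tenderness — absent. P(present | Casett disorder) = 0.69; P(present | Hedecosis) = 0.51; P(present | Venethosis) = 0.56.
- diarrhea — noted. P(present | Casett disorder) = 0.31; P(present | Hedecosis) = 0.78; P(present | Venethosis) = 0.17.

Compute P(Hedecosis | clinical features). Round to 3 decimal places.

By Bayes' rule with conditional independence, the unnormalized weight for each hypothesis is prior × ∏ likelihoods (using 1 − P(present | H) for each absent clinical feature):
  Casett disorder: 0.33 × (1 − 0.69) × 0.31 = 0.031713
  Hedecosis: 0.50 × (1 − 0.51) × 0.78 = 0.1911
  Venethosis: 0.17 × (1 − 0.56) × 0.17 = 0.012716
Normalizing constant Z = 0.031713 + 0.1911 + 0.012716 = 0.23553.
P(Hedecosis | evidence) = 0.1911 / 0.23553 ≈ 0.811.

0.811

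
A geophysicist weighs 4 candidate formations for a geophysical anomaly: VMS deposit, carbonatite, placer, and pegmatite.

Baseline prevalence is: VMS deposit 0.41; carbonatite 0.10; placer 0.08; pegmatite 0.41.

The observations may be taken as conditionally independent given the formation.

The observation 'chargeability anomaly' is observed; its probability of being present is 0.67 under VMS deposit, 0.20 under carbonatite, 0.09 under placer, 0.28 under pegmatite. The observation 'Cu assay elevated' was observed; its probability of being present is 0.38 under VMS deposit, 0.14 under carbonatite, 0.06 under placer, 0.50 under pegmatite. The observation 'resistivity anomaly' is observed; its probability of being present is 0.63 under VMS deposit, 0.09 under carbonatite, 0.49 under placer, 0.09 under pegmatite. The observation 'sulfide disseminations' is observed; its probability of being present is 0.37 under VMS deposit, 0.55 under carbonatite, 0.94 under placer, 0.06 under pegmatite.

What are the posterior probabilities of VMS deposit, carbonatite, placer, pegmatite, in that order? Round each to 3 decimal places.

By Bayes' rule with conditional independence, the unnormalized weight for each hypothesis is prior × ∏ likelihoods:
  VMS deposit: 0.41 × 0.67 × 0.38 × 0.63 × 0.37 = 0.024332
  carbonatite: 0.10 × 0.20 × 0.14 × 0.09 × 0.55 = 0.0001386
  placer: 0.08 × 0.09 × 0.06 × 0.49 × 0.94 = 0.00019898
  pegmatite: 0.41 × 0.28 × 0.50 × 0.09 × 0.06 = 0.00030996
The unnormalized weights sum to 0.02498.
P(VMS deposit | evidence) = 0.024332 / 0.02498 ≈ 0.974
P(carbonatite | evidence) = 0.0001386 / 0.02498 ≈ 0.006
P(placer | evidence) = 0.00019898 / 0.02498 ≈ 0.008
P(pegmatite | evidence) = 0.00030996 / 0.02498 ≈ 0.012

0.974, 0.006, 0.008, 0.012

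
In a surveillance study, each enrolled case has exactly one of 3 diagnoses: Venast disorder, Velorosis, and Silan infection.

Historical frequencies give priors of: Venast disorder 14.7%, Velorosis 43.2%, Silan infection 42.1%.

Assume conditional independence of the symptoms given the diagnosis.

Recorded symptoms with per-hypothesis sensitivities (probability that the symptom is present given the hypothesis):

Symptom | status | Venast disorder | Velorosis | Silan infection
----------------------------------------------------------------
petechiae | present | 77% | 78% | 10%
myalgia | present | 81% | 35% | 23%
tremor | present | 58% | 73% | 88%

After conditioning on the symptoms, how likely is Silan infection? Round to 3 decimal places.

Multiply each prior by the joint likelihood of the symptom pattern:
  Venast disorder: 0.147 × 0.77 × 0.81 × 0.58 = 0.053177
  Velorosis: 0.432 × 0.78 × 0.35 × 0.73 = 0.086093
  Silan infection: 0.421 × 0.10 × 0.23 × 0.88 = 0.008521
Marginal likelihood of the evidence = 0.14779.
P(Silan infection | evidence) = 0.008521 / 0.14779 ≈ 0.058.

0.058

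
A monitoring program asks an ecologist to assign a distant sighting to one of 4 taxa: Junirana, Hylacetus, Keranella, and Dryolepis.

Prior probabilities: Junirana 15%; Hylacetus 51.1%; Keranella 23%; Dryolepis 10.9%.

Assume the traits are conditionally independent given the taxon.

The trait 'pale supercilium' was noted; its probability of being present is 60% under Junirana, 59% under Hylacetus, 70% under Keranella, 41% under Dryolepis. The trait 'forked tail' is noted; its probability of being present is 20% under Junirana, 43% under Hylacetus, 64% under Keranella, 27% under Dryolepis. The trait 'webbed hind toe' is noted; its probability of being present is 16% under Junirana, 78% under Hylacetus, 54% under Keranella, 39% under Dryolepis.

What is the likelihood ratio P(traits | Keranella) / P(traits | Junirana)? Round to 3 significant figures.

12.6

The Bayes factor is the ratio of the joint likelihoods of the trait pattern under the two hypotheses.
  Keranella: 0.70 × 0.64 × 0.54 = 0.24192
  Junirana: 0.60 × 0.20 × 0.16 = 0.0192
Bayes factor = 0.24192 / 0.0192 ≈ 12.6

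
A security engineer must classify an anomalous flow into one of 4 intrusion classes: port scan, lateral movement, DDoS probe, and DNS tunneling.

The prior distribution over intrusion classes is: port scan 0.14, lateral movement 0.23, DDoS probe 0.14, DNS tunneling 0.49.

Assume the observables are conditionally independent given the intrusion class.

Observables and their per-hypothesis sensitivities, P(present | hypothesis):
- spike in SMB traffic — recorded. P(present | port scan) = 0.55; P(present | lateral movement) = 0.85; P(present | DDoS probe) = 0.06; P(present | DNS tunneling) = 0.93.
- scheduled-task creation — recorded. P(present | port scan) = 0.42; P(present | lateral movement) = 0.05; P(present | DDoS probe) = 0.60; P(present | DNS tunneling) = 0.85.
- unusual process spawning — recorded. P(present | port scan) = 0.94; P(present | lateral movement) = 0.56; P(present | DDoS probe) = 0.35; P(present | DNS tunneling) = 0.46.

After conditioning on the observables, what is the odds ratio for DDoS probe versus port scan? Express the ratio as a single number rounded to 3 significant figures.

0.0580

Unnormalized posterior weight (prior times the observable likelihoods) for each of the two hypotheses:
  DDoS probe: 0.14 × 0.06 × 0.60 × 0.35 = 0.001764
  port scan: 0.14 × 0.55 × 0.42 × 0.94 = 0.0304
Odds(DDoS probe : port scan) = 0.001764 / 0.0304 ≈ 0.0580.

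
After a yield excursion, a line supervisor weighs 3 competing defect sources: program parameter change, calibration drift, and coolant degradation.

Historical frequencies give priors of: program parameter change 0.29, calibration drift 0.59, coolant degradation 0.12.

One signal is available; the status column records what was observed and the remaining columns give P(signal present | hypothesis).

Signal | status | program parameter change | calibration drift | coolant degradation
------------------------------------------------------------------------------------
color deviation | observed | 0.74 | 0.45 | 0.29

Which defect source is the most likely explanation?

For each hypothesis, the unnormalized posterior weight is prior × likelihood:
  program parameter change: 0.29 × 0.74 = 0.2146
  calibration drift: 0.59 × 0.45 = 0.2655
  coolant degradation: 0.12 × 0.29 = 0.0348
Marginal likelihood of the evidence = 0.5149.
P(program parameter change | evidence) ≈ 0.2146 / 0.5149 ≈ 0.417
P(calibration drift | evidence) ≈ 0.2655 / 0.5149 ≈ 0.516
P(coolant degradation | evidence) ≈ 0.0348 / 0.5149 ≈ 0.068
The largest is 0.516, so calibration drift is most probable.

calibration drift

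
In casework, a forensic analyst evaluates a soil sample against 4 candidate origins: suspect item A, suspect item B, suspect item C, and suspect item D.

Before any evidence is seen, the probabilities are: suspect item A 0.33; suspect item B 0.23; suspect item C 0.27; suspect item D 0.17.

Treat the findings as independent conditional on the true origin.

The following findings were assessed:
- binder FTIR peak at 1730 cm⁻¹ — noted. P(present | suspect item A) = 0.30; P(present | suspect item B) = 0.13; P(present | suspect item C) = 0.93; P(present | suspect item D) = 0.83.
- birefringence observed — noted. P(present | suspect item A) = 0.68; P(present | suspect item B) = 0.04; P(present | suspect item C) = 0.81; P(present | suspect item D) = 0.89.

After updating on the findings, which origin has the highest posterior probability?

For each hypothesis, the unnormalized posterior weight is prior × product of the finding likelihoods:
  suspect item A: 0.33 × 0.30 × 0.68 = 0.06732
  suspect item B: 0.23 × 0.13 × 0.04 = 0.001196
  suspect item C: 0.27 × 0.93 × 0.81 = 0.20339
  suspect item D: 0.17 × 0.83 × 0.89 = 0.12558
Normalizing constant Z = 0.06732 + 0.001196 + 0.20339 + 0.12558 = 0.39749.
P(suspect item A | evidence) ≈ 0.06732 / 0.39749 ≈ 0.169
P(suspect item B | evidence) ≈ 0.001196 / 0.39749 ≈ 0.003
P(suspect item C | evidence) ≈ 0.20339 / 0.39749 ≈ 0.512
P(suspect item D | evidence) ≈ 0.12558 / 0.39749 ≈ 0.316
The largest is 0.512, so suspect item C is most probable.

suspect item C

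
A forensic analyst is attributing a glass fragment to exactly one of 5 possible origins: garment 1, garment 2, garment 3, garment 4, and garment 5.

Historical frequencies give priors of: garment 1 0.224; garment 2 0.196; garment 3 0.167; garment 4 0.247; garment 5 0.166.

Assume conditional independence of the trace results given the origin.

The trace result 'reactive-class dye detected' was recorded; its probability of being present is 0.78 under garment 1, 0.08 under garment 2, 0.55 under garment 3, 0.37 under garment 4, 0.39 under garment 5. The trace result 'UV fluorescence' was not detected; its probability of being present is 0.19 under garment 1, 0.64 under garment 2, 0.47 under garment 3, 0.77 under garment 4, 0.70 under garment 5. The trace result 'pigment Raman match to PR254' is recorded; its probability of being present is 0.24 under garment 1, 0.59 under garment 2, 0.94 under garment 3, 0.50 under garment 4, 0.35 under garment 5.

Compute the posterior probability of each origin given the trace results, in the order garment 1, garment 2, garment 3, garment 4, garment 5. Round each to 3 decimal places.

0.338, 0.033, 0.456, 0.105, 0.068

Multiply each prior by the joint likelihood of the trace result pattern (using 1 − P(present | H) for each absent trace result):
  garment 1: 0.224 × 0.78 × (1 − 0.19) × 0.24 = 0.033966
  garment 2: 0.196 × 0.08 × (1 − 0.64) × 0.59 = 0.0033304
  garment 3: 0.167 × 0.55 × (1 − 0.47) × 0.94 = 0.04576
  garment 4: 0.247 × 0.37 × (1 − 0.77) × 0.50 = 0.01051
  garment 5: 0.166 × 0.39 × (1 − 0.70) × 0.35 = 0.0067977
Marginal likelihood of the evidence = 0.10036.
P(garment 1 | evidence) = 0.033966 / 0.10036 ≈ 0.338
P(garment 2 | evidence) = 0.0033304 / 0.10036 ≈ 0.033
P(garment 3 | evidence) = 0.04576 / 0.10036 ≈ 0.456
P(garment 4 | evidence) = 0.01051 / 0.10036 ≈ 0.105
P(garment 5 | evidence) = 0.0067977 / 0.10036 ≈ 0.068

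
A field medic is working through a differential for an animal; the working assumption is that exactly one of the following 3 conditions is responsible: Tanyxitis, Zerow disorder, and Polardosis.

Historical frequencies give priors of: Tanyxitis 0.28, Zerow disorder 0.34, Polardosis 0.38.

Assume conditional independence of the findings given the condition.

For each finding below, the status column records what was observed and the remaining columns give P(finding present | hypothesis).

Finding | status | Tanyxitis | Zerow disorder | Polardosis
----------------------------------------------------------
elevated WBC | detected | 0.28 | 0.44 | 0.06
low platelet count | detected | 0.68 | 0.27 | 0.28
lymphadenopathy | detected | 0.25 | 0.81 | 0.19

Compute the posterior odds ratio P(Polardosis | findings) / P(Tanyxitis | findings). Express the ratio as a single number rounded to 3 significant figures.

0.0910

Unnormalized posterior weight (prior times the finding likelihoods) for each of the two hypotheses:
  Polardosis: 0.38 × 0.06 × 0.28 × 0.19 = 0.001213
  Tanyxitis: 0.28 × 0.28 × 0.68 × 0.25 = 0.013328
Posterior odds = 0.001213 / 0.013328 ≈ 0.0910.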